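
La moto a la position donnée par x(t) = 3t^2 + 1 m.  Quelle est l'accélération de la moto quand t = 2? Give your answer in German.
Wir müssen unsere Gleichung für die Position x(t) = 3·t^2 + 1 2-mal ableiten. Die Ableitung von der Position ergibt die Geschwindigkeit: v(t) = 6·t. Die Ableitung von der Geschwindigkeit ergibt die Beschleunigung: a(t) = 6. Wir haben die Beschleunigung a(t) = 6. Durch Einsetzen von t = 2: a(2) = 6.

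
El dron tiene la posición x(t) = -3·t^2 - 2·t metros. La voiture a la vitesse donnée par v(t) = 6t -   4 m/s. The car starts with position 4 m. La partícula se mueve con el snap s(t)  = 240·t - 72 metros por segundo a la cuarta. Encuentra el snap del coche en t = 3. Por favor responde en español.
Partiendo de la velocidad v(t) = 6·t - 4, tomamos 3 derivadas. Tomando d/dt de v(t), encontramos a(t) = 6. La derivada de la aceleración da la sacudida: j(t) = 0. Tomando d/dt de j(t), encontramos s(t) = 0. Tenemos el snap s(t) = 0. Sustituyendo t = 3: s(3) = 0.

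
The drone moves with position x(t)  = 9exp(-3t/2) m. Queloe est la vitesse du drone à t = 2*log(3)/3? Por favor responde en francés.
En partant de la position x(t) = 9·exp(-3·t/2), nous prenons 1 dérivée. En dérivant la position, nous obtenons la vitesse: v(t) = -27·exp(-3·t/2)/2. De l'équation de la vitesse v(t) = -27·exp(-3·t/2)/2, nous substituons t = 2*log(3)/3 pour obtenir v = -9/2.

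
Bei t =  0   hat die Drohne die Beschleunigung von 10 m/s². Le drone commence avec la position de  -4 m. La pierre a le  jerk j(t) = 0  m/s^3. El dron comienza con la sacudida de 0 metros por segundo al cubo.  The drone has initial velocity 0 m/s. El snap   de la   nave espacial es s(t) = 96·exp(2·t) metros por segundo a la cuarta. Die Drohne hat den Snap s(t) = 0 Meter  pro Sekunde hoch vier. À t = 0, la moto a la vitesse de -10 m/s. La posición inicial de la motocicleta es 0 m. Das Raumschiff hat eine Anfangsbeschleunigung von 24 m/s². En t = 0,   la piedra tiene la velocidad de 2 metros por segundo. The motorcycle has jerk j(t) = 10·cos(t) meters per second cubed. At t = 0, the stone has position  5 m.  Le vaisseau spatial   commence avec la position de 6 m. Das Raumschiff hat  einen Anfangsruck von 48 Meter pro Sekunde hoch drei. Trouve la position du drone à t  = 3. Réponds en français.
Nous devons intégrer notre équation du snap s(t) = 0 4 fois. En intégrant le snap et en utilisant la condition initiale j(0) = 0, nous obtenons j(t) = 0. En intégrant le jerk et en utilisant la condition initiale a(0) = 10, nous obtenons a(t) = 10. L'intégrale de l'accélération est la vitesse. En utilisant v(0) = 0, nous obtenons v(t) = 10·t. L'intégrale de la vitesse, avec x(0) = -4, donne la position: x(t) = 5·t^2 - 4. De l'équation de la position x(t) = 5·t^2 - 4, nous substituons t = 3 pour obtenir x = 41.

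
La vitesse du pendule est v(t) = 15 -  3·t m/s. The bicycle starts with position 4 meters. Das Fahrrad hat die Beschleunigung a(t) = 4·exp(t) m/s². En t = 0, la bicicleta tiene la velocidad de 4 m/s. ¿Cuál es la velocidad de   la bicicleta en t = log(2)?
Necesitamos integrar nuestra ecuación de la aceleración a(t) = 4·exp(t) 1 vez. Integrando la aceleración y usando la condición inicial v(0) = 4, obtenemos v(t) = 4·exp(t). De la ecuación de la velocidad v(t) = 4·exp(t), sustituimos t = log(2) para obtener v = 8.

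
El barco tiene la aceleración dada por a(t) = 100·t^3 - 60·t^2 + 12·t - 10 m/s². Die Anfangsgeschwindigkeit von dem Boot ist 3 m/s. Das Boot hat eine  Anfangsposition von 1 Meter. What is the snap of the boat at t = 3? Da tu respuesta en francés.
Pour résoudre ceci, nous devons prendre 2 dérivées de notre équation de l'accélération a(t) = 100·t^3 - 60·t^2 + 12·t - 10. En prenant d/dt de a(t), nous trouvons j(t) = 300·t^2 - 120·t + 12. La dérivée du jerk donne le snap: s(t) = 600·t - 120. De l'équation du snap s(t) = 600·t - 120, nous substituons t = 3 pour obtenir s = 1680.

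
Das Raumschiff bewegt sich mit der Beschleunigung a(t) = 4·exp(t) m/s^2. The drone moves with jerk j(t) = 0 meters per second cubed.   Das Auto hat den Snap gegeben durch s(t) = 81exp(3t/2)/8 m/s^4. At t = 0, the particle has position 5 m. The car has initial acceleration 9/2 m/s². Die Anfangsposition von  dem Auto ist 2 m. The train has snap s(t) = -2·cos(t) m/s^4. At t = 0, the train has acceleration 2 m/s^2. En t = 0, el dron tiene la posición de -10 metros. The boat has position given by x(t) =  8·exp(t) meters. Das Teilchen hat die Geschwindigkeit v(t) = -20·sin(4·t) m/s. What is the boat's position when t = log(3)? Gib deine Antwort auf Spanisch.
De la ecuación de la posición x(t) = 8·exp(t), sustituimos t = log(3) para obtener x = 24.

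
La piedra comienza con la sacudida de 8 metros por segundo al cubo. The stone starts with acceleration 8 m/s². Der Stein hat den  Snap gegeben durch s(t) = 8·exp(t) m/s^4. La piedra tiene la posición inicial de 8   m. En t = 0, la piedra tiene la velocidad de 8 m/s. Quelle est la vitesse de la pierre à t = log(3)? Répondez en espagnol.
Para resolver esto, necesitamos tomar 3 antiderivadas de nuestra ecuación del snap s(t) = 8·exp(t). La antiderivada del snap, con j(0) = 8, da la sacudida: j(t) = 8·exp(t). La antiderivada de la sacudida es la aceleración. Usando a(0) = 8, obtenemos a(t) = 8·exp(t). La antiderivada de la aceleración, con v(0) = 8, da la velocidad: v(t) = 8·exp(t). De la ecuación de la velocidad v(t) = 8·exp(t), sustituimos t = log(3) para obtener v = 24.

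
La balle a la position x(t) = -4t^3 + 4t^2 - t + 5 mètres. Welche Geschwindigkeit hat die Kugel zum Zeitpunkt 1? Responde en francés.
En partant de la position x(t) = -4·t^3 + 4·t^2 - t + 5, nous prenons 1 dérivée. La dérivée de la position donne la vitesse: v(t) = -12·t^2 + 8·t - 1. Nous avons la vitesse v(t) = -12·t^2 + 8·t - 1. En substituant t = 1: v(1) = -5.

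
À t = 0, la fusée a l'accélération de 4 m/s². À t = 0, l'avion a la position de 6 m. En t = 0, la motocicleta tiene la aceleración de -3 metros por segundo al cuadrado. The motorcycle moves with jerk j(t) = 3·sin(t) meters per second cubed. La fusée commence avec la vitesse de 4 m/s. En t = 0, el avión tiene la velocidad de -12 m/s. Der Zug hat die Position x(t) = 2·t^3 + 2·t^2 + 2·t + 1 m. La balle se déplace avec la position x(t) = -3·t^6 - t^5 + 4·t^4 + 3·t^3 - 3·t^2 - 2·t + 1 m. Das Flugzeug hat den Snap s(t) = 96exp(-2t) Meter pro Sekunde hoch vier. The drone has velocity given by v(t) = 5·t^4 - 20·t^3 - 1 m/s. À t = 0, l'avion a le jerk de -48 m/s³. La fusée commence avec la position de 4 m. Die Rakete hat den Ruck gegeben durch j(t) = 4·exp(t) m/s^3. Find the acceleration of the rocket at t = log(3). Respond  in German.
Um dies zu lösen, müssen wir 1 Stammfunktion unserer Gleichung für den Ruck j(t) = 4·exp(t) finden. Das Integral von dem Ruck, mit a(0) = 4, ergibt die Beschleunigung: a(t) = 4·exp(t). Mit a(t) = 4·exp(t) und Einsetzen von t = log(3), finden wir a = 12.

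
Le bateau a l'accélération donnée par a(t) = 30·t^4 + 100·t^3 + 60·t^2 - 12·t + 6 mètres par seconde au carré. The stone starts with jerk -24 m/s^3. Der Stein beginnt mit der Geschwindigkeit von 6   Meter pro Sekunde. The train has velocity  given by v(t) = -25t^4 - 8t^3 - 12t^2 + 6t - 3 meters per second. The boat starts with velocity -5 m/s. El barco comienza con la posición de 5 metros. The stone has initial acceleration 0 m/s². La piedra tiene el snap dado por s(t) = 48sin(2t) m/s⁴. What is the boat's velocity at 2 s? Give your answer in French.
En partant de l'accélération a(t) = 30·t^4 + 100·t^3 + 60·t^2 - 12·t + 6, nous prenons 1 intégrale. L'intégrale de l'accélération, avec v(0) = -5, donne la vitesse: v(t) = 6·t^5 + 25·t^4 + 20·t^3 - 6·t^2 + 6·t - 5. De l'équation de la vitesse v(t) = 6·t^5 + 25·t^4 + 20·t^3 - 6·t^2 + 6·t - 5, nous substituons t = 2 pour obtenir v = 735.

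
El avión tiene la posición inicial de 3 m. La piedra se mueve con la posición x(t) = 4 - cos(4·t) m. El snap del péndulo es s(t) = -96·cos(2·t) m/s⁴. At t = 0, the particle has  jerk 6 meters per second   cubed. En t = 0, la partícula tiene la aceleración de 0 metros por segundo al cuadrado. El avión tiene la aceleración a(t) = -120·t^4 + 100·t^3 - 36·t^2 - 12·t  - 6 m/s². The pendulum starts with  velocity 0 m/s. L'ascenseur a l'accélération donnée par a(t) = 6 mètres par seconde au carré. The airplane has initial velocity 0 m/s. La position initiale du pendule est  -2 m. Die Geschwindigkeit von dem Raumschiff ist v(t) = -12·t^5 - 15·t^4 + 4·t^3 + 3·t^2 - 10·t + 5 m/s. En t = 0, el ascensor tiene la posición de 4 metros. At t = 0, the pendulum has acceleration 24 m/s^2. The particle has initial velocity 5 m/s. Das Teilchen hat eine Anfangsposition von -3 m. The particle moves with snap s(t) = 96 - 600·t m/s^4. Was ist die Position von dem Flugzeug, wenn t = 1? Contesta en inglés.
Starting from acceleration a(t) = -120·t^4 + 100·t^3 - 36·t^2 - 12·t - 6, we take 2 integrals. The antiderivative of acceleration, with v(0) = 0, gives velocity: v(t) = t·(-24·t^4 + 25·t^3 - 12·t^2 - 6·t - 6). Taking ∫v(t)dt and applying x(0) = 3, we find x(t) = -4·t^6 + 5·t^5 - 3·t^4 - 2·t^3 - 3·t^2 + 3. Using x(t) = -4·t^6 + 5·t^5 - 3·t^4 - 2·t^3 - 3·t^2 + 3 and substituting t = 1, we find x = -4.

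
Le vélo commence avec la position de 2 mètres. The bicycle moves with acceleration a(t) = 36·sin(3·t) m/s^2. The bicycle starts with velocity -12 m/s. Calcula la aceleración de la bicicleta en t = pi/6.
Tenemos la aceleración a(t) = 36·sin(3·t). Sustituyendo t = pi/6: a(pi/6) = 36.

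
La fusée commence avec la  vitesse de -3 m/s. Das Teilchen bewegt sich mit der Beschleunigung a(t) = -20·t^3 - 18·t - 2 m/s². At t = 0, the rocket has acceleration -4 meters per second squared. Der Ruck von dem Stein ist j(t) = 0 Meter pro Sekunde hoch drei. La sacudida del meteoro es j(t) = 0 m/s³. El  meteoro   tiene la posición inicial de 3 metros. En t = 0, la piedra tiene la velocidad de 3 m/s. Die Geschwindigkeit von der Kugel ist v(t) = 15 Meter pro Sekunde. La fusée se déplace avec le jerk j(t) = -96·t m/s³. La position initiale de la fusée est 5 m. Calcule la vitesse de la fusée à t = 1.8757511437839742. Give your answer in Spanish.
Para resolver esto, necesitamos tomar 2 antiderivadas de nuestra ecuación de la sacudida j(t) = -96·t. La integral de la sacudida es la aceleración. Usando a(0) = -4, obtenemos a(t) = -48·t^2 - 4. Tomando ∫a(t)dt y aplicando v(0) = -3, encontramos v(t) = -16·t^3 - 4·t - 3. Tenemos la velocidad v(t) = -16·t^3 - 4·t - 3. Sustituyendo t = 1.8757511437839742: v(1.8757511437839742) = -116.098560874991.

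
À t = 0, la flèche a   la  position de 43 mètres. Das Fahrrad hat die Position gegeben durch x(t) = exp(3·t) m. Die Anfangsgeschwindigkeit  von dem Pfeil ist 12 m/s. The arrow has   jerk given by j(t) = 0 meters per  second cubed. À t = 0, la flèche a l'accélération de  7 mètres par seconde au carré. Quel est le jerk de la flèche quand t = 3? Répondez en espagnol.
Usando j(t) = 0 y sustituyendo t = 3, encontramos j = 0.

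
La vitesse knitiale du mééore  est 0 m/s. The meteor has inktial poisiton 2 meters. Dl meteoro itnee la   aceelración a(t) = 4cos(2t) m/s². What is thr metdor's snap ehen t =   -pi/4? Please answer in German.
Um dies zu lösen, müssen wir 2 Ableitungen unserer Gleichung für die Beschleunigung a(t) = 4·cos(2·t) nehmen. Mit d/dt von a(t) finden wir j(t) = -8·sin(2·t). Mit d/dt von j(t) finden wir s(t) = -16·cos(2·t). Wir haben den Snap s(t) = -16·cos(2·t). Durch Einsetzen von t = -pi/4: s(-pi/4) = 0.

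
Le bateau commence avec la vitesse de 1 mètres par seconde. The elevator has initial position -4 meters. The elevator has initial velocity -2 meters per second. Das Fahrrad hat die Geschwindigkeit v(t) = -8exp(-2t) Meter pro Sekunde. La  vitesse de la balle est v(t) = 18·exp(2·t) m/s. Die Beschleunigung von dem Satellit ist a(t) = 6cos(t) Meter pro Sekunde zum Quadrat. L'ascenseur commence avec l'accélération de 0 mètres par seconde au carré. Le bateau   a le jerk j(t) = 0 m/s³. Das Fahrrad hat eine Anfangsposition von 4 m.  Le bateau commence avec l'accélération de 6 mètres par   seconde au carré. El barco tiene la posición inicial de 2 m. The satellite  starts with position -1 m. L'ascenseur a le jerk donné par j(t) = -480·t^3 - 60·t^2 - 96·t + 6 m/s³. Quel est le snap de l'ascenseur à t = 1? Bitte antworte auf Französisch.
Nous devons dériver notre équation du jerk j(t) = -480·t^3 - 60·t^2 - 96·t + 6 1 fois. En prenant d/dt de j(t), nous trouvons s(t) = -1440·t^2 - 120·t - 96. De l'équation du snap s(t) = -1440·t^2 - 120·t - 96, nous substituons t = 1 pour obtenir s = -1656.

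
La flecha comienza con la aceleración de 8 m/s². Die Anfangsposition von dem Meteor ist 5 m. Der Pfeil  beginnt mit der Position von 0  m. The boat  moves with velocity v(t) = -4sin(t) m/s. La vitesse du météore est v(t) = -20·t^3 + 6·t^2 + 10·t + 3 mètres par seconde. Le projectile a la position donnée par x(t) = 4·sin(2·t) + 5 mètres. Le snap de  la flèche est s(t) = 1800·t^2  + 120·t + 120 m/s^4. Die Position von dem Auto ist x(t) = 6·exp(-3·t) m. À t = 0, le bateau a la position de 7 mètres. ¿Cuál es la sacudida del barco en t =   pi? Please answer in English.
To solve this, we need to take 2 derivatives of our velocity equation v(t) = -4·sin(t). The derivative of velocity gives acceleration: a(t) = -4·cos(t). Differentiating acceleration, we get jerk: j(t) = 4·sin(t). We have jerk j(t) = 4·sin(t). Substituting t = pi: j(pi) = 0.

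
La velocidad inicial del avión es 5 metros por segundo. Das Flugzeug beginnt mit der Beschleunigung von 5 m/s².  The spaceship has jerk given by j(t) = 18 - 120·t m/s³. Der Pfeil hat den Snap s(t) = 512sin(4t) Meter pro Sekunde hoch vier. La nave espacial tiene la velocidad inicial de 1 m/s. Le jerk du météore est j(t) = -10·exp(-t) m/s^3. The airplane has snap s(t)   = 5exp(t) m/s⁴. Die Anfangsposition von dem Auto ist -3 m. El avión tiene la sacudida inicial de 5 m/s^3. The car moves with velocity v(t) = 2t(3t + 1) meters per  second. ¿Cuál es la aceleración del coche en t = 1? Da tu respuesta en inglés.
To solve this, we need to take 1 derivative of our velocity equation v(t) = 2·t·(3·t + 1). Differentiating velocity, we get acceleration: a(t) = 12·t + 2. From the given acceleration equation a(t) = 12·t + 2, we substitute t = 1 to get a = 14.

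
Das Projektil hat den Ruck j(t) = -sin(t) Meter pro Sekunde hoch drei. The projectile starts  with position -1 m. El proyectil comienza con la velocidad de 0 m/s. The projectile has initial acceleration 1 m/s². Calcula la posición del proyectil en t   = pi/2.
Debemos encontrar la antiderivada de nuestra ecuación de la sacudida j(t) = -sin(t) 3 veces. La integral de la sacudida es la aceleración. Usando a(0) = 1, obtenemos a(t) = cos(t). Integrando la aceleración y usando la condición inicial v(0) = 0, obtenemos v(t) = sin(t). La integral de la velocidad es la posición. Usando x(0) = -1, obtenemos x(t) = -cos(t). De la ecuación de la posición x(t) = -cos(t), sustituimos t = pi/2 para obtener x = 0.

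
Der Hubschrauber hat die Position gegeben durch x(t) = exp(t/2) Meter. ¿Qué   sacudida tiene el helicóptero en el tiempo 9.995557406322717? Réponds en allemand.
Um dies zu lösen, müssen wir 3 Ableitungen unserer Gleichung für die Position x(t) = exp(t/2) nehmen. Durch Ableiten von der Position erhalten wir die Geschwindigkeit: v(t) = exp(t/2)/2. Die Ableitung von der Geschwindigkeit ergibt die Beschleunigung: a(t) = exp(t/2)/4. Die Ableitung von der Beschleunigung ergibt den Ruck: j(t) = exp(t/2)/8. Wir haben den Ruck j(t) = exp(t/2)/8. Durch Einsetzen von t = 9.995557406322717: j(9.995557406322717) = 18.5104819122004.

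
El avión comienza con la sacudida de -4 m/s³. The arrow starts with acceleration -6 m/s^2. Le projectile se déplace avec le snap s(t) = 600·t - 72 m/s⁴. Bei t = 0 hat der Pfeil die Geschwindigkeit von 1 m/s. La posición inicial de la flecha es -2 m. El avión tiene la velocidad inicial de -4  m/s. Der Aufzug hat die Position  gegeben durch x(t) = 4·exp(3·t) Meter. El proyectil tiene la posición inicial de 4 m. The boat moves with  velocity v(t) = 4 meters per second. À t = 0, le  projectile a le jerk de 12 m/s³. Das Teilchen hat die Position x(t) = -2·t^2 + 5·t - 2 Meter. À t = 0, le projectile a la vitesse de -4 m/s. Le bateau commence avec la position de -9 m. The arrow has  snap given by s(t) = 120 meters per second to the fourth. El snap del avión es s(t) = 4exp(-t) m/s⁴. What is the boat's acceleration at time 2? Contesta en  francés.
En partant de la vitesse v(t) = 4, nous prenons 1 dérivée. En prenant d/dt de v(t), nous trouvons a(t) = 0. Nous avons l'accélération a(t) = 0. En substituant t = 2: a(2) = 0.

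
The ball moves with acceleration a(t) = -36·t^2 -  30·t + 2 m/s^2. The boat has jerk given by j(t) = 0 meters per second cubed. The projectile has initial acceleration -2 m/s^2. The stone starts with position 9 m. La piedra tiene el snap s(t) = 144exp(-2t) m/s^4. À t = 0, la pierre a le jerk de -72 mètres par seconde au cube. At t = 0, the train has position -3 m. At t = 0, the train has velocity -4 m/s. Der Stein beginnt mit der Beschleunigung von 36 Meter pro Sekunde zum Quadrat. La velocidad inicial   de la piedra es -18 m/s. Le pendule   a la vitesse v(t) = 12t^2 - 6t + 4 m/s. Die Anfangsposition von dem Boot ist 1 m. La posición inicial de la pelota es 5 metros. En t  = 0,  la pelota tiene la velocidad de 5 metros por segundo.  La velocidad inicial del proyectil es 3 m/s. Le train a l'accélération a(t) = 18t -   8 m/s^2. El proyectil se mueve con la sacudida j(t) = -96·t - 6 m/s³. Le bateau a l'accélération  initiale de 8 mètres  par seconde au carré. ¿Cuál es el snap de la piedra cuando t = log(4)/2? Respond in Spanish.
De la ecuación del snap s(t) = 144·exp(-2·t), sustituimos t = log(4)/2 para obtener s = 36.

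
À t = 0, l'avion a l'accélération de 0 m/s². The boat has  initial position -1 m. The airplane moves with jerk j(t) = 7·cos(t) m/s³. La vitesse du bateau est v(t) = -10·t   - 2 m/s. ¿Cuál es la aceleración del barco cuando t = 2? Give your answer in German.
Wir müssen unsere Gleichung für die Geschwindigkeit v(t) = -10·t - 2 1-mal ableiten. Die Ableitung von der Geschwindigkeit ergibt die Beschleunigung: a(t) = -10. Wir haben die Beschleunigung a(t) = -10. Durch Einsetzen von t = 2: a(2) = -10.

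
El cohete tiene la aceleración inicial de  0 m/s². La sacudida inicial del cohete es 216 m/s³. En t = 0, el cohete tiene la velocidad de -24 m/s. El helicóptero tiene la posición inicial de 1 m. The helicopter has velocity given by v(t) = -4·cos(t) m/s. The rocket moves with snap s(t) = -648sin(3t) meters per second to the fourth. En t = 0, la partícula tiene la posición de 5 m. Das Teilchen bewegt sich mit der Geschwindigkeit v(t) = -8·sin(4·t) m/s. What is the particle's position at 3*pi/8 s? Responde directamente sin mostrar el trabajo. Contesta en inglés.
At t = 3*pi/8, x = 3.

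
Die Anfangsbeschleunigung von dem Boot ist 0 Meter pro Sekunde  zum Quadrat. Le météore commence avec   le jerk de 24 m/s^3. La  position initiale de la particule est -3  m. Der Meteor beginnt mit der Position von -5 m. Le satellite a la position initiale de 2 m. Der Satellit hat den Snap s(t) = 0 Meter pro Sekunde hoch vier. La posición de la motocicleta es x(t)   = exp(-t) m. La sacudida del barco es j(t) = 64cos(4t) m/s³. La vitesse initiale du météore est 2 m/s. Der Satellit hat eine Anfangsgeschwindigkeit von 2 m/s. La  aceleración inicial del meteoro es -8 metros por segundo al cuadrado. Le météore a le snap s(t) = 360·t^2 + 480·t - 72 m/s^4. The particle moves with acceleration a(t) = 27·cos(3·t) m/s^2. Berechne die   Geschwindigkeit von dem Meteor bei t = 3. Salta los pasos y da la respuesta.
Bei t = 3, v = 2840.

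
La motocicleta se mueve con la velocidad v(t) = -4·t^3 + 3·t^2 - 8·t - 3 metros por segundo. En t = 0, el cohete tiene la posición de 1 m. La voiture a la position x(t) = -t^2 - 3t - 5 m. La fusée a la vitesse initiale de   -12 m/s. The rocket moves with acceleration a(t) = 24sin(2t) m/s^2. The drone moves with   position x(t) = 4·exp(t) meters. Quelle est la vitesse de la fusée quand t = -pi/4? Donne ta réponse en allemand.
Ausgehend von der Beschleunigung a(t) = 24·sin(2·t), nehmen wir 1 Integral. Die Stammfunktion von der Beschleunigung, mit v(0) = -12, ergibt die Geschwindigkeit: v(t) = -12·cos(2·t). Aus der Gleichung für die Geschwindigkeit v(t) = -12·cos(2·t), setzen wir t = -pi/4 ein und erhalten v = 0.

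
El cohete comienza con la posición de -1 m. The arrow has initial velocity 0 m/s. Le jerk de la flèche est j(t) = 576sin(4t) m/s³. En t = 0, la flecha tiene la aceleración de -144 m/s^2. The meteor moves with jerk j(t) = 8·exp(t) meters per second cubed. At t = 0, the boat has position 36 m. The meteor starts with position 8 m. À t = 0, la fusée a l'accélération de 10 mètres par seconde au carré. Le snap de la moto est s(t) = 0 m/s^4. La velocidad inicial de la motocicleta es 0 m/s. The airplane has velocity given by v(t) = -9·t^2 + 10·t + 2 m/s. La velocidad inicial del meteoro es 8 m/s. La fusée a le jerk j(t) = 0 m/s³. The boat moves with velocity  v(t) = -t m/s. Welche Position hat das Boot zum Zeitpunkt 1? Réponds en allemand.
Ausgehend von der Geschwindigkeit v(t) = -t, nehmen wir 1 Integral. Mit ∫v(t)dt und Anwendung von x(0) = 36, finden wir x(t) = 36 - t^2/2. Aus der Gleichung für die Position x(t) = 36 - t^2/2, setzen wir t = 1 ein und erhalten x = 71/2.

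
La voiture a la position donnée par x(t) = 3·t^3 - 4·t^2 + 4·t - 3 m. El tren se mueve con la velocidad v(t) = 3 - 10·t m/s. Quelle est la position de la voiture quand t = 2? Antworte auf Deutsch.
Aus der Gleichung für die Position x(t) = 3·t^3 - 4·t^2 + 4·t - 3, setzen wir t = 2 ein und erhalten x = 13.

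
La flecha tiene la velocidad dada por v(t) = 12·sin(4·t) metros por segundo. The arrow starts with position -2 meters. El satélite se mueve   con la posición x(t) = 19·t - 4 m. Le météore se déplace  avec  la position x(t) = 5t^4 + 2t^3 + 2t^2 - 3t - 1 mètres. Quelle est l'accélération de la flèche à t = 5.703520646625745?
Nous devons dériver notre équation de la vitesse v(t) = 12·sin(4·t) 1 fois. En prenant d/dt de v(t), nous trouvons a(t) = 48·cos(4·t). En utilisant a(t) = 48·cos(4·t) et en substituant t = 5.703520646625745, nous trouvons a = -32.6435080205971.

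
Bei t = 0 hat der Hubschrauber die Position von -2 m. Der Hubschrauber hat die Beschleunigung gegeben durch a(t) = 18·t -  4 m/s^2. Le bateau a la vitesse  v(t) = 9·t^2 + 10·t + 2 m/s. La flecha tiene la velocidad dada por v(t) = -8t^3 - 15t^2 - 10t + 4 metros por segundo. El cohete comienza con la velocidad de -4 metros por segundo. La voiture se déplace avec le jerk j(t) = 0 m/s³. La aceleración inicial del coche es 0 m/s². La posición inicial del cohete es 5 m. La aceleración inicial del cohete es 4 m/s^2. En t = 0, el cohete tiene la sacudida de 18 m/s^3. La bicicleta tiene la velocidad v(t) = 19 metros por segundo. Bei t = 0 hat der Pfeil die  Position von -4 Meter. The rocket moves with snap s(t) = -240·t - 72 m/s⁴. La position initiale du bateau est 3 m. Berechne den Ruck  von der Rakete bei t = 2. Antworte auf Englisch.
We need to integrate our snap equation s(t) = -240·t - 72 1 time. The integral of snap, with j(0) = 18, gives jerk: j(t) = -120·t^2 - 72·t + 18. Using j(t) = -120·t^2 - 72·t + 18 and substituting t = 2, we find j = -606.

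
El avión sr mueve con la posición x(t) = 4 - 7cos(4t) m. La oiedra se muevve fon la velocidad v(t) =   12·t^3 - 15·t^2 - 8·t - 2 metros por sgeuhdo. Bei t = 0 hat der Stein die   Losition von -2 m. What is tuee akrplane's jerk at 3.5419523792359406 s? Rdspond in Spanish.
Para resolver esto, necesitamos tomar 3 derivadas de nuestra ecuación de la posición x(t) = 4 - 7·cos(4·t). Tomando d/dt de x(t), encontramos v(t) = 28·sin(4·t). La derivada de la velocidad da la aceleración: a(t) = 112·cos(4·t). Tomando d/dt de a(t), encontramos j(t) = -448·sin(4·t). Tenemos la sacudida j(t) = -448·sin(4·t). Sustituyendo t = 3.5419523792359406: j(3.5419523792359406) = -447.789687748106.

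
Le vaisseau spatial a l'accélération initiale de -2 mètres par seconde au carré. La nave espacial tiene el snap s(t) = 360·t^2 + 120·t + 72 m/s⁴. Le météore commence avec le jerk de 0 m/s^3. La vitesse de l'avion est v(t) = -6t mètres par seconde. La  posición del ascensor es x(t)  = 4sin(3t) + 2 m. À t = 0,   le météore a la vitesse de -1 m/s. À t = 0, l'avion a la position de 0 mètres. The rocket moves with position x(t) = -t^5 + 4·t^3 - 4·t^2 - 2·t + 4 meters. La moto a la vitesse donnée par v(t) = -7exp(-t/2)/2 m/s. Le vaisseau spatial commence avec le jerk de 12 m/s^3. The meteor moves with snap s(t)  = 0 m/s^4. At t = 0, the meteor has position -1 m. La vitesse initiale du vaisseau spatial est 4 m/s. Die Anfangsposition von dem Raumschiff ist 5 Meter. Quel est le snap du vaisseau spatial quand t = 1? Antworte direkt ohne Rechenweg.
s(1) = 552.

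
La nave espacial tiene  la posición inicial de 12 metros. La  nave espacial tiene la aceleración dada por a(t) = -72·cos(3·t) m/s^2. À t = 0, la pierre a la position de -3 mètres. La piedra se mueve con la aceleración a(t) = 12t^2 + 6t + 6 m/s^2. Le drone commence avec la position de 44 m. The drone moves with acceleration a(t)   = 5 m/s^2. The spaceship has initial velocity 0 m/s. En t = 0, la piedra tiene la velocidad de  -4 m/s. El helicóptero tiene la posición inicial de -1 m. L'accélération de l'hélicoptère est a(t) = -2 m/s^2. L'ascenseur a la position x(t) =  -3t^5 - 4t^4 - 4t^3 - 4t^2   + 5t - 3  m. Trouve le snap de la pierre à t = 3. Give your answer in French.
Pour résoudre ceci, nous devons prendre 2 dérivées de notre équation de l'accélération a(t) = 12·t^2 + 6·t + 6. La dérivée de l'accélération donne le jerk: j(t) = 24·t + 6. La dérivée du jerk donne le snap: s(t) = 24. En utilisant s(t) = 24 et en substituant t = 3, nous trouvons s = 24.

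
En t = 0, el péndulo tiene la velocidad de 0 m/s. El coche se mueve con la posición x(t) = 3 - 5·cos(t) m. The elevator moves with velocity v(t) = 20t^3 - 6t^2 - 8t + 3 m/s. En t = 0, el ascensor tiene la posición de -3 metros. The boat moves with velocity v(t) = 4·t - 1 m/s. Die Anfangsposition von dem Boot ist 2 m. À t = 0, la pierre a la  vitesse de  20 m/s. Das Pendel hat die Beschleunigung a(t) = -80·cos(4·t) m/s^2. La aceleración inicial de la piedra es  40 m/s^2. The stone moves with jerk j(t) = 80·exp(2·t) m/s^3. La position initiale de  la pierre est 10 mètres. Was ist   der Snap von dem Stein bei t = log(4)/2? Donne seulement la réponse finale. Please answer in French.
s(log(4)/2) = 640.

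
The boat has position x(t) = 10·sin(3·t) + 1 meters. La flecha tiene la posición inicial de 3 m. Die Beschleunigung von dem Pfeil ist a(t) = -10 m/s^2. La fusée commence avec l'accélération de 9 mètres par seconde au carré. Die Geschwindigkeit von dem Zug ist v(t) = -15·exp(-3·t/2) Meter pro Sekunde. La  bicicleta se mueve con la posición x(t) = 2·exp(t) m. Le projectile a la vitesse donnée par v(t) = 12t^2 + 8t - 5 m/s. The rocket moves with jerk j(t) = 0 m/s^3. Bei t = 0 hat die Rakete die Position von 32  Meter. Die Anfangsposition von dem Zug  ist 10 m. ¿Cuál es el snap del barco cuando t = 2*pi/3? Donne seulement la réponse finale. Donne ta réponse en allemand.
Bei t = 2*pi/3, s = 0.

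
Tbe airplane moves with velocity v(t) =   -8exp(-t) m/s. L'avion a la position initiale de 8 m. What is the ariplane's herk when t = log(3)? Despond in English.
To solve this, we need to take 2 derivatives of our velocity equation v(t) = -8·exp(-t). Taking d/dt of v(t), we find a(t) = 8·exp(-t). The derivative of acceleration gives jerk: j(t) = -8·exp(-t). We have jerk j(t) = -8·exp(-t). Substituting t = log(3): j(log(3)) = -8/3.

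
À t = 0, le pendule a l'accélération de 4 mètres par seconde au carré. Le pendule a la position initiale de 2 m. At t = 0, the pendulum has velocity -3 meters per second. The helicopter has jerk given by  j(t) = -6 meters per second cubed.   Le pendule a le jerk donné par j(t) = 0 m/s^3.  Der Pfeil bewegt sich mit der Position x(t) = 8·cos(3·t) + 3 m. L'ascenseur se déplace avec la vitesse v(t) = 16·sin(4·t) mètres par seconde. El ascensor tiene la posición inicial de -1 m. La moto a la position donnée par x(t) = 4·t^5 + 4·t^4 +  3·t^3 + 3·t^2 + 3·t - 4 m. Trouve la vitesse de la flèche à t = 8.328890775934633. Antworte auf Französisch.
En partant de la position x(t) = 8·cos(3·t) + 3, nous prenons 1 dérivée. En prenant d/dt de x(t), nous trouvons v(t) = -24·sin(3·t). De l'équation de la vitesse v(t) = -24·sin(3·t), nous substituons t = 8.328890775934633 pour obtenir v = 3.49320073756578.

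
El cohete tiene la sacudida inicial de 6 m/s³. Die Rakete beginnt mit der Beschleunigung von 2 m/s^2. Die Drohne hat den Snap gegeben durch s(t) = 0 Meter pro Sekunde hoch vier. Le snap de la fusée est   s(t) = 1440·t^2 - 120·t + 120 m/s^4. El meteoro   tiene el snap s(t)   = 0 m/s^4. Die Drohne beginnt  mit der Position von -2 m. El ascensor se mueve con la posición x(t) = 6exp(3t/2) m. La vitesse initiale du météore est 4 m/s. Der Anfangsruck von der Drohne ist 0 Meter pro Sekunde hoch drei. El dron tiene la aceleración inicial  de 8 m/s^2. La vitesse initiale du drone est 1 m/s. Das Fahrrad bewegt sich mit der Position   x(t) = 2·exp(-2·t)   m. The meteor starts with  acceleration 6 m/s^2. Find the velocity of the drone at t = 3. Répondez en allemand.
Wir müssen das Integral unserer Gleichung für den Snap s(t) = 0 3-mal finden. Mit ∫s(t)dt und Anwendung von j(0) = 0, finden wir j(t) = 0. Die Stammfunktion von dem Ruck ist die Beschleunigung. Mit a(0) = 8 erhalten wir a(t) = 8. Durch Integration von der Beschleunigung und Verwendung der Anfangsbedingung v(0) = 1, erhalten wir v(t) = 8·t + 1. Mit v(t) = 8·t + 1 und Einsetzen von t = 3, finden wir v = 25.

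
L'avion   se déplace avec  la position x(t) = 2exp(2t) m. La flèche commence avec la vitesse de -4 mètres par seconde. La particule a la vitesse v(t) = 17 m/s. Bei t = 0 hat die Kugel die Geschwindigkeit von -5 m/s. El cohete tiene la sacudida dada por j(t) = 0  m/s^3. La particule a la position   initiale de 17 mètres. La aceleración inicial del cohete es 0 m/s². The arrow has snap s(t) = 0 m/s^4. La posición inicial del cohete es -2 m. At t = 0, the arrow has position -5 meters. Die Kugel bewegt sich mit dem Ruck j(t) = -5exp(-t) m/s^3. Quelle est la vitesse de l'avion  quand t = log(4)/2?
Pour résoudre ceci, nous devons prendre 1 dérivée de notre équation de la position x(t) = 2·exp(2·t). En prenant d/dt de x(t), nous trouvons v(t) = 4·exp(2·t). En utilisant v(t) = 4·exp(2·t) et en substituant t = log(4)/2, nous trouvons v = 16.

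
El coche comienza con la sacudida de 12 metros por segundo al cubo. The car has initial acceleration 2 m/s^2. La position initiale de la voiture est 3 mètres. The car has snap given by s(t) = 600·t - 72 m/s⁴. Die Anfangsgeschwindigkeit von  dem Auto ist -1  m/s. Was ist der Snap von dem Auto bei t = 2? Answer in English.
From the given snap equation s(t) = 600·t - 72, we substitute t = 2 to get s = 1128.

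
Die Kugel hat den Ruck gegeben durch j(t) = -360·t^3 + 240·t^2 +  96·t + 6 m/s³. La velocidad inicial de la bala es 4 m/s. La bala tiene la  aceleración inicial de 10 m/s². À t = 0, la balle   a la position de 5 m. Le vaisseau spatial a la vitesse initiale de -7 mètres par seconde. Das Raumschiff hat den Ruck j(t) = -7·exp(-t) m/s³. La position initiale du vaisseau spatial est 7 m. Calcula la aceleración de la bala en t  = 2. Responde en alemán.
Wir müssen die Stammfunktion unserer Gleichung für den Ruck j(t) = -360·t^3 + 240·t^2 + 96·t + 6 1-mal finden. Die Stammfunktion von dem Ruck, mit a(0) = 10, ergibt die Beschleunigung: a(t) = -90·t^4 + 80·t^3 + 48·t^2 + 6·t + 10. Mit a(t) = -90·t^4 + 80·t^3 + 48·t^2 + 6·t + 10 und Einsetzen von t = 2, finden wir a = -586.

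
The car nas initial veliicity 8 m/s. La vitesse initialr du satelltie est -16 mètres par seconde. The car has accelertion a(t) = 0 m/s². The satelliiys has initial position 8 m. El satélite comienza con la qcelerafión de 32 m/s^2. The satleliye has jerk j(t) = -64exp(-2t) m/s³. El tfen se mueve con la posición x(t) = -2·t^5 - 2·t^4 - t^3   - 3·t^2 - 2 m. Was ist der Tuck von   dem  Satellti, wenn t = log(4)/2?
Aus der Gleichung für den Ruck j(t) = -64·exp(-2·t), setzen wir t = log(4)/2 ein und erhalten j = -16.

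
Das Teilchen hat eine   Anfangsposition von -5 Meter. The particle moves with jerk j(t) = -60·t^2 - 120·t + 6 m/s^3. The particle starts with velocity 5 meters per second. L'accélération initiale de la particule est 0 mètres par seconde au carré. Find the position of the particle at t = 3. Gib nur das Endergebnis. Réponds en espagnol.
La respuesta es -611.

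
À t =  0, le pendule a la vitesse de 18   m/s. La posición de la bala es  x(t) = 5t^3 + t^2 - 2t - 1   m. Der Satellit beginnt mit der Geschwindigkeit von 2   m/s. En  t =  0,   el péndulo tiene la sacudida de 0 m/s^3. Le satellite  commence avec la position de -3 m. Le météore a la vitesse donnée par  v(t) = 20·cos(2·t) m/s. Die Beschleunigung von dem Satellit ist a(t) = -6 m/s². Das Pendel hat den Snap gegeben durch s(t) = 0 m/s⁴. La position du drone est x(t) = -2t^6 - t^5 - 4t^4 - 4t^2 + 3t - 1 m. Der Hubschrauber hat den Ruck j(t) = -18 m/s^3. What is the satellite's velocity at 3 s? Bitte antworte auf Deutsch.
Ausgehend von der Beschleunigung a(t) = -6, nehmen wir 1 Stammfunktion. Das Integral von der Beschleunigung ist die Geschwindigkeit. Mit v(0) = 2 erhalten wir v(t) = 2 - 6·t. Wir haben die Geschwindigkeit v(t) = 2 - 6·t. Durch Einsetzen von t = 3: v(3) = -16.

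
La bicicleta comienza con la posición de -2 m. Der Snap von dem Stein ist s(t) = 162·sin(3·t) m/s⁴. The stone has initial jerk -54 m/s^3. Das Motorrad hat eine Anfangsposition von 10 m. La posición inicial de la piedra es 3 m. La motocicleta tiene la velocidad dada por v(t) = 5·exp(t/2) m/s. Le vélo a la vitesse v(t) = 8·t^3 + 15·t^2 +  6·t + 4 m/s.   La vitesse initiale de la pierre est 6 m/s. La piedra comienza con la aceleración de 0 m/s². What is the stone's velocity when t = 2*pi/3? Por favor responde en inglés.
To solve this, we need to take 3 integrals of our snap equation s(t) = 162·sin(3·t). The integral of snap, with j(0) = -54, gives jerk: j(t) = -54·cos(3·t). Integrating jerk and using the initial condition a(0) = 0, we get a(t) = -18·sin(3·t). The integral of acceleration, with v(0) = 6, gives velocity: v(t) = 6·cos(3·t). From the given velocity equation v(t) = 6·cos(3·t), we substitute t = 2*pi/3 to get v = 6.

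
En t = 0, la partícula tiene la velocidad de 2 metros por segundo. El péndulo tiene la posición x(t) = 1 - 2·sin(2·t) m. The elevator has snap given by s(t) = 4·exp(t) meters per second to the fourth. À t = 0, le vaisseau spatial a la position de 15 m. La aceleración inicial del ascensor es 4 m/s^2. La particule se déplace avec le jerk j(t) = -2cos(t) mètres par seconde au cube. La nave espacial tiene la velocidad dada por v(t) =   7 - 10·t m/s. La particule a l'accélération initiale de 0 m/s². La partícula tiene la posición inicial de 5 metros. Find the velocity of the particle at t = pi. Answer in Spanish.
Para resolver esto, necesitamos tomar 2 integrales de nuestra ecuación de la sacudida j(t) = -2·cos(t). Tomando ∫j(t)dt y aplicando a(0) = 0, encontramos a(t) = -2·sin(t). La integral de la aceleración, con v(0) = 2, da la velocidad: v(t) = 2·cos(t). Tenemos la velocidad v(t) = 2·cos(t). Sustituyendo t = pi: v(pi) = -2.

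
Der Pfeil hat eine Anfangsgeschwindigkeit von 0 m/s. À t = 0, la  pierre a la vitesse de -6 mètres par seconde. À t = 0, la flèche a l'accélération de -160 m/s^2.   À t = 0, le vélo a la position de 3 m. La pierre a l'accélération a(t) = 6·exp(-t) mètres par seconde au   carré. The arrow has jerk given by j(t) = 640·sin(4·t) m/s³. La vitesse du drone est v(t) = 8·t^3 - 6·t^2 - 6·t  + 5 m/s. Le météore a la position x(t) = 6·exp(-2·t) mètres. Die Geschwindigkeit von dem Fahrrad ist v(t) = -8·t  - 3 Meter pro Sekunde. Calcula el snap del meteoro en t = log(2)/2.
Para resolver esto, necesitamos tomar 4 derivadas de nuestra ecuación de la posición x(t) = 6·exp(-2·t). Tomando d/dt de x(t), encontramos v(t) = -12·exp(-2·t). Tomando d/dt de v(t), encontramos a(t) = 24·exp(-2·t). La derivada de la aceleración da la sacudida: j(t) = -48·exp(-2·t). Tomando d/dt de j(t), encontramos s(t) = 96·exp(-2·t). De la ecuación del snap s(t) = 96·exp(-2·t), sustituimos t = log(2)/2 para obtener s = 48.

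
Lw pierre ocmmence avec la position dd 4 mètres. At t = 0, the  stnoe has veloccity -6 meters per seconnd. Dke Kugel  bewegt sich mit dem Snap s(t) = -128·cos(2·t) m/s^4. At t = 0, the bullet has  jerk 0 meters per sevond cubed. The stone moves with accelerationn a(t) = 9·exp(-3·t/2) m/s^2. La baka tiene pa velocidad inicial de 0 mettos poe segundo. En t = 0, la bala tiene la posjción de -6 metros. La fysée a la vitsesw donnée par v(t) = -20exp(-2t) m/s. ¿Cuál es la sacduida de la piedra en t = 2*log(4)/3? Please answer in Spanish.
Debemos derivar nuestra ecuación de la aceleración a(t) = 9·exp(-3·t/2) 1 vez. Tomando d/dt de a(t), encontramos j(t) = -27·exp(-3·t/2)/2. Usando j(t) = -27·exp(-3·t/2)/2 y sustituyendo t = 2*log(4)/3, encontramos j = -27/8.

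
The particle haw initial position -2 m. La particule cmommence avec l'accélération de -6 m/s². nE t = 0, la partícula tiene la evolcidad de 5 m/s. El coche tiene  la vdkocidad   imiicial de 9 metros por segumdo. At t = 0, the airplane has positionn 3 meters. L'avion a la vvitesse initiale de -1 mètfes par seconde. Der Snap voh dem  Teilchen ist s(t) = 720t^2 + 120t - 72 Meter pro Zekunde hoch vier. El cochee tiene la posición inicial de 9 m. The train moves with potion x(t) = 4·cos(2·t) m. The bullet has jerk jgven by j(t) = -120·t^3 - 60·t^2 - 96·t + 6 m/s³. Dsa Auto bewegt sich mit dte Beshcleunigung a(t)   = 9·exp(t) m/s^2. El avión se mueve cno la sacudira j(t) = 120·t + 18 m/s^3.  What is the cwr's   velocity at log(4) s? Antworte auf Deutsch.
Wir müssen die Stammfunktion unserer Gleichung für die Beschleunigung a(t) = 9·exp(t) 1-mal finden. Die Stammfunktion von der Beschleunigung ist die Geschwindigkeit. Mit v(0) = 9 erhalten wir v(t) = 9·exp(t). Mit v(t) = 9·exp(t) und Einsetzen von t = log(4), finden wir v = 36.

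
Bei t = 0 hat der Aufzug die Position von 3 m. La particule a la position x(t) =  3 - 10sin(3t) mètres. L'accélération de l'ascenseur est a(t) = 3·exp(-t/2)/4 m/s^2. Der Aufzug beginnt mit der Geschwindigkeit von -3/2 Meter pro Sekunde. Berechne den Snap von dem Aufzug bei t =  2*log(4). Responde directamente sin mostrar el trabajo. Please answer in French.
À t = 2*log(4), s = 3/64.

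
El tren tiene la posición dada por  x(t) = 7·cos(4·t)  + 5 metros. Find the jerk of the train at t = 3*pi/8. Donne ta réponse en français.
En partant de la position x(t) = 7·cos(4·t) + 5, nous prenons 3 dérivées. La dérivée de la position donne la vitesse: v(t) = -28·sin(4·t). En prenant d/dt de v(t), nous trouvons a(t) = -112·cos(4·t). En prenant d/dt de a(t), nous trouvons j(t) = 448·sin(4·t). En utilisant j(t) = 448·sin(4·t) et en substituant t = 3*pi/8, nous trouvons j = -448.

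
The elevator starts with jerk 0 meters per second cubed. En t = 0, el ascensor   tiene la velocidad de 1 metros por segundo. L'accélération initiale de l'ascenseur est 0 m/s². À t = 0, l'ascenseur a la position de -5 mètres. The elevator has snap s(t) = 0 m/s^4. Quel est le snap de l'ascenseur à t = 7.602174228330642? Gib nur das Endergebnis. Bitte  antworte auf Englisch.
The snap at t = 7.602174228330642 is s = 0.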